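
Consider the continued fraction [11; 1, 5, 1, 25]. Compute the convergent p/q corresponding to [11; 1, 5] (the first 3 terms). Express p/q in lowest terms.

Start with 5.
1 + 1/(5/1) = 1 + 1/5 = 6/5
11 + 1/(6/5) = 11 + 5/6 = 71/6

71/6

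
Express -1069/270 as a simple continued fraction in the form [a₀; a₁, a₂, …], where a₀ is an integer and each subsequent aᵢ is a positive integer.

[-4; 24, 1, 1, 5]

Run the Euclidean algorithm, recording each quotient:
⌊-1069/270⌋ = -4, remainder 11
⌊270/11⌋ = 24, remainder 6
⌊11/6⌋ = 1, remainder 5
⌊6/5⌋ = 1, remainder 1
⌊5/1⌋ = 5, remainder 0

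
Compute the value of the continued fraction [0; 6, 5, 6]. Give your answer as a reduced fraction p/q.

31/192

Build up convergents one term at a time:
a_0 = 0: 0/1
a_1 = 6: 1/6
a_2 = 5: 5/31
a_3 = 6: 31/192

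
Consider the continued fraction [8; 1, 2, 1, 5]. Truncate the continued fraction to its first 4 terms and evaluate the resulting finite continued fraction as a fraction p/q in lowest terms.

Start with 1.
2 + 1/(1/1) = 2 + 1/1 = 3/1
1 + 1/(3/1) = 1 + 1/3 = 4/3
8 + 1/(4/3) = 8 + 3/4 = 35/4

35/4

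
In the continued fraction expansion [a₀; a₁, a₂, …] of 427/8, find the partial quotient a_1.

427 = 53·8 + 3, so a_0 = 53
8 = 2·3 + 2, so a_1 = 2

2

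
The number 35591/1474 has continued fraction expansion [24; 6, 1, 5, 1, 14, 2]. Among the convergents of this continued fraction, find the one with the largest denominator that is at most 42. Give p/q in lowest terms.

990/41

a_0 = 24: 24/1  (≤ bound)
a_1 = 6: 145/6  (≤ bound)
a_2 = 1: 169/7  (≤ bound)
a_3 = 5: 990/41  (≤ bound)
a_4 = 1: 1159/48  (> 42, stop)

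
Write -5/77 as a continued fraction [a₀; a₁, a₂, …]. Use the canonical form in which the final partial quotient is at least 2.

Run the Euclidean algorithm, recording each quotient:
-5 ÷ 77 → quotient -1, remainder 72
77 ÷ 72 → quotient 1, remainder 5
72 ÷ 5 → quotient 14, remainder 2
5 ÷ 2 → quotient 2, remainder 1
2 ÷ 1 → quotient 2, remainder 0

[-1; 1, 14, 2, 2]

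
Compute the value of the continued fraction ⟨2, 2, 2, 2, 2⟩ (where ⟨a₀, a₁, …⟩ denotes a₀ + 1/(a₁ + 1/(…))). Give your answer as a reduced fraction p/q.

Compute successive convergents:
a_0 = 2: 2/1
a_1 = 2: 5/2
a_2 = 2: 12/5
a_3 = 2: 29/12
a_4 = 2: 70/29

70/29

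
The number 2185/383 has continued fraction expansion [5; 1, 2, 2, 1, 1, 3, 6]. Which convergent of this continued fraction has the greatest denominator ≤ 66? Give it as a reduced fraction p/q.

a_0 = 5: 5/1  (≤ bound)
a_1 = 1: 6/1  (≤ bound)
a_2 = 2: 17/3  (≤ bound)
a_3 = 2: 40/7  (≤ bound)
a_4 = 1: 57/10  (≤ bound)
a_5 = 1: 97/17  (≤ bound)
a_6 = 3: 348/61  (≤ bound)
a_7 = 6: 2185/383  (> 66, stop)

348/61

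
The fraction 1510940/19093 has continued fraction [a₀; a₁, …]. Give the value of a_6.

1510940 = 79·19093 + 2593, so a_0 = 79
19093 = 7·2593 + 942, so a_1 = 7
2593 = 2·942 + 709, so a_2 = 2
942 = 1·709 + 233, so a_3 = 1
709 = 3·233 + 10, so a_4 = 3
233 = 23·10 + 3, so a_5 = 23
10 = 3·3 + 1, so a_6 = 3

3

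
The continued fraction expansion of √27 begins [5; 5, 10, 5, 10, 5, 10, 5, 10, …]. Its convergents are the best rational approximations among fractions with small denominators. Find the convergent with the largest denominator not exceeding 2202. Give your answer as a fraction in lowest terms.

1351/260

a_0 = 5: 5/1  (≤ bound)
a_1 = 5: 26/5  (≤ bound)
a_2 = 10: 265/51  (≤ bound)
a_3 = 5: 1351/260  (≤ bound)
a_4 = 10: 13775/2651  (> 2202, stop)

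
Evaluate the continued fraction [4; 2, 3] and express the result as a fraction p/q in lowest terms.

Use the convergent recurrence hₖ = aₖ·hₖ₋₁ + hₖ₋₂ (and likewise for the denominators kₖ):
a_0 = 4: 4/1
a_1 = 2: 9/2
a_2 = 3: 31/7

31/7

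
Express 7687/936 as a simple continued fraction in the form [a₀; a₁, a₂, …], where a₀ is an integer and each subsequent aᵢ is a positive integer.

[8; 4, 1, 2, 2, 1, 2, 7]

7687 ÷ 936 → quotient 8, remainder 199
936 ÷ 199 → quotient 4, remainder 140
199 ÷ 140 → quotient 1, remainder 59
140 ÷ 59 → quotient 2, remainder 22
59 ÷ 22 → quotient 2, remainder 15
22 ÷ 15 → quotient 1, remainder 7
15 ÷ 7 → quotient 2, remainder 1
7 ÷ 1 → quotient 7, remainder 0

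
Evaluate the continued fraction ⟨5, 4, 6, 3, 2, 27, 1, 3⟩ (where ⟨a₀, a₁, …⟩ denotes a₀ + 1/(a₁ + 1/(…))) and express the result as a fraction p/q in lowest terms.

108105/20629

Use the convergent recurrence hₖ = aₖ·hₖ₋₁ + hₖ₋₂ (and likewise for the denominators kₖ):
a_0 = 5: 5/1
a_1 = 4: 21/4
a_2 = 6: 131/25
a_3 = 3: 414/79
a_4 = 2: 959/183
a_5 = 27: 26307/5020
a_6 = 1: 27266/5203
a_7 = 3: 108105/20629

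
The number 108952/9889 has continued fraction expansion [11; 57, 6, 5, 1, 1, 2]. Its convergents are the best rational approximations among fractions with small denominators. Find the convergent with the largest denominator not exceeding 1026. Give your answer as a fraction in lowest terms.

3779/343

List convergents until the denominator exceeds the bound:
a_0 = 11: 11/1  (≤ bound)
a_1 = 57: 628/57  (≤ bound)
a_2 = 6: 3779/343  (≤ bound)
a_3 = 5: 19523/1772  (> 1026, stop)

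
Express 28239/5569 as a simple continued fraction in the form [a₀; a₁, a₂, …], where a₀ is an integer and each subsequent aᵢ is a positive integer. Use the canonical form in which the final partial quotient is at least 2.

Run the Euclidean algorithm, recording each quotient:
⌊28239/5569⌋ = 5, remainder 394
⌊5569/394⌋ = 14, remainder 53
⌊394/53⌋ = 7, remainder 23
⌊53/23⌋ = 2, remainder 7
⌊23/7⌋ = 3, remainder 2
⌊7/2⌋ = 3, remainder 1
⌊2/1⌋ = 2, remainder 0

[5; 14, 7, 2, 3, 3, 2]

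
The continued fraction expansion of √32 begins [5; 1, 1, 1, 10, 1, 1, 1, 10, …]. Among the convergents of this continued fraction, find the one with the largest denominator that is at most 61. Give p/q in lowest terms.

198/35

a_0 = 5: 5/1  (≤ bound)
a_1 = 1: 6/1  (≤ bound)
a_2 = 1: 11/2  (≤ bound)
a_3 = 1: 17/3  (≤ bound)
a_4 = 10: 181/32  (≤ bound)
a_5 = 1: 198/35  (≤ bound)
a_6 = 1: 379/67  (> 61, stop)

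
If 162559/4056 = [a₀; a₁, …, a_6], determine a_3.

⌊162559/4056⌋ = 40, remainder 319
⌊4056/319⌋ = 12, remainder 228
⌊319/228⌋ = 1, remainder 91
⌊228/91⌋ = 2, remainder 46

2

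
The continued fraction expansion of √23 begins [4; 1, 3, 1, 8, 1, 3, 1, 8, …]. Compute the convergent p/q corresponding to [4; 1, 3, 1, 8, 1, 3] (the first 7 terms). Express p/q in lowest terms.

916/191

Build up convergents one term at a time:
a_0 = 4: 4/1
a_1 = 1: 5/1
a_2 = 3: 19/4
a_3 = 1: 24/5
a_4 = 8: 211/44
a_5 = 1: 235/49
a_6 = 3: 916/191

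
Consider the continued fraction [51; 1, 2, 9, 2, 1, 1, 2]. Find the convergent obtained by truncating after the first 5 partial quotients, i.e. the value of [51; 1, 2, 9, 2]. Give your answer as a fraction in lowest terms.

Compute successive convergents:
a_0 = 51: 51/1
a_1 = 1: 52/1
a_2 = 2: 155/3
a_3 = 9: 1447/28
a_4 = 2: 3049/59

3049/59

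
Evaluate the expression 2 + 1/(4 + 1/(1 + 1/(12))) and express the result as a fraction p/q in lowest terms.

a_0 = 2: 2/1
a_1 = 4: 9/4
a_2 = 1: 11/5
a_3 = 12: 141/64

141/64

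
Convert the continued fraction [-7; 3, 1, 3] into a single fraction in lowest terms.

-101/15

a_0 = -7: -7/1
a_1 = 3: -20/3
a_2 = 1: -27/4
a_3 = 3: -101/15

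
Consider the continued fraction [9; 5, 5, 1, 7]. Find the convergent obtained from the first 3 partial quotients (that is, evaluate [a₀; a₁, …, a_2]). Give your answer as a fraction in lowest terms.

a_0 = 9: 9/1
a_1 = 5: 46/5
a_2 = 5: 239/26

239/26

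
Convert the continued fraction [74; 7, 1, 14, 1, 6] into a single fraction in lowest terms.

a_0 = 74: 74/1
a_1 = 7: 519/7
a_2 = 1: 593/8
a_3 = 14: 8821/119
a_4 = 1: 9414/127
a_5 = 6: 65305/881

65305/881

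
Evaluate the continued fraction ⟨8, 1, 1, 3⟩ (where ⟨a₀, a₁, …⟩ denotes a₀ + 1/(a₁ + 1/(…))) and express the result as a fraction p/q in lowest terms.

Build up convergents one term at a time:
a_0 = 8: 8/1
a_1 = 1: 9/1
a_2 = 1: 17/2
a_3 = 3: 60/7

60/7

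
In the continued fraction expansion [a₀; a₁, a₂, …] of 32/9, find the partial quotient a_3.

Repeatedly divide and take the remainder:
⌊32/9⌋ = 3, remainder 5
⌊9/5⌋ = 1, remainder 4
⌊5/4⌋ = 1, remainder 1
⌊4/1⌋ = 4, remainder 0

4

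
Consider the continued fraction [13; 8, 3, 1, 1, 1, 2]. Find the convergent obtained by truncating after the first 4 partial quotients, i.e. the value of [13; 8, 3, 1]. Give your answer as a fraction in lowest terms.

433/33

Start with 1.
3 + 1/(1/1) = 3 + 1/1 = 4/1
8 + 1/(4/1) = 8 + 1/4 = 33/4
13 + 1/(33/4) = 13 + 4/33 = 433/33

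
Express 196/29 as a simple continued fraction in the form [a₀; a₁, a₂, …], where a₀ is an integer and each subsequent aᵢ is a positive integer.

Apply division with remainder until the remainder is 0:
⌊196/29⌋ = 6, remainder 22
⌊29/22⌋ = 1, remainder 7
⌊22/7⌋ = 3, remainder 1
⌊7/1⌋ = 7, remainder 0

[6; 1, 3, 7]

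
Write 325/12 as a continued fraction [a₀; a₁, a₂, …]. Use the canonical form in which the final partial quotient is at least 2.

325 = 27·12 + 1, so a_0 = 27
12 = 12·1 + 0, so a_1 = 12

[27; 12]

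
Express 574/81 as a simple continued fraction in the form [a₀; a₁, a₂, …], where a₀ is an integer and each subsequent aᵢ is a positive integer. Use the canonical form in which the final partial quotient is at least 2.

574 = 7·81 + 7, so a_0 = 7
81 = 11·7 + 4, so a_1 = 11
7 = 1·4 + 3, so a_2 = 1
4 = 1·3 + 1, so a_3 = 1
3 = 3·1 + 0, so a_4 = 3

[7; 11, 1, 1, 3]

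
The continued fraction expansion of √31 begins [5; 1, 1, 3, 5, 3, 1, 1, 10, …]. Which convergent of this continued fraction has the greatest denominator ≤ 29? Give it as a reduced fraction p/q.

List convergents until the denominator exceeds the bound:
a_0 = 5: 5/1  (≤ bound)
a_1 = 1: 6/1  (≤ bound)
a_2 = 1: 11/2  (≤ bound)
a_3 = 3: 39/7  (≤ bound)
a_4 = 5: 206/37  (> 29, stop)

39/7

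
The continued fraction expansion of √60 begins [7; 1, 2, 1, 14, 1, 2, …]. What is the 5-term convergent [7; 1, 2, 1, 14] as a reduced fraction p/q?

Work from the innermost term outward:
Start with 14.
1 + 1/(14/1) = 1 + 1/14 = 15/14
2 + 1/(15/14) = 2 + 14/15 = 44/15
1 + 1/(44/15) = 1 + 15/44 = 59/44
7 + 1/(59/44) = 7 + 44/59 = 457/59

457/59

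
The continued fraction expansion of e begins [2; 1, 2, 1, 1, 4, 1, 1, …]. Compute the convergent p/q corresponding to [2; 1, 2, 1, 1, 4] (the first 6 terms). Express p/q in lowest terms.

87/32

Compute successive convergents:
a_0 = 2: 2/1
a_1 = 1: 3/1
a_2 = 2: 8/3
a_3 = 1: 11/4
a_4 = 1: 19/7
a_5 = 4: 87/32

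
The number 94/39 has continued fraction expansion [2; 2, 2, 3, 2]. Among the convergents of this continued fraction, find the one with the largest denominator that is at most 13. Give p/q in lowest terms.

12/5

List convergents until the denominator exceeds the bound:
a_0 = 2: 2/1  (≤ bound)
a_1 = 2: 5/2  (≤ bound)
a_2 = 2: 12/5  (≤ bound)
a_3 = 3: 41/17  (> 13, stop)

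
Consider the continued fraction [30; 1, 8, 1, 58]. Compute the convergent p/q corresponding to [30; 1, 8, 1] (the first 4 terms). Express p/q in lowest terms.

Work from the innermost term outward:
Start with 1.
8 + 1/(1/1) = 8 + 1/1 = 9/1
1 + 1/(9/1) = 1 + 1/9 = 10/9
30 + 1/(10/9) = 30 + 9/10 = 309/10

309/10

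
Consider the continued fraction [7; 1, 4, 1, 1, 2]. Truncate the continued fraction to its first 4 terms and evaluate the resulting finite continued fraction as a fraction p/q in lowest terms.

a_0 = 7: 7/1
a_1 = 1: 8/1
a_2 = 4: 39/5
a_3 = 1: 47/6

47/6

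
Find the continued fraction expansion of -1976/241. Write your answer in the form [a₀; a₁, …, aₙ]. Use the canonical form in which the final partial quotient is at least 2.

⌊-1976/241⌋ = -9, remainder 193
⌊241/193⌋ = 1, remainder 48
⌊193/48⌋ = 4, remainder 1
⌊48/1⌋ = 48, remainder 0

[-9; 1, 4, 48]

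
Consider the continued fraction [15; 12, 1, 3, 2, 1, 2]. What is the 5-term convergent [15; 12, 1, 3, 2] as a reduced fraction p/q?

Use the convergent recurrence hₖ = aₖ·hₖ₋₁ + hₖ₋₂ (and likewise for the denominators kₖ):
a_0 = 15: 15/1
a_1 = 12: 181/12
a_2 = 1: 196/13
a_3 = 3: 769/51
a_4 = 2: 1734/115

1734/115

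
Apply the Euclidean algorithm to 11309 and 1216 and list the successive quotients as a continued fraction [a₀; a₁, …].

[9; 3, 3, 60, 2]

11309 = 9·1216 + 365, so a_0 = 9
1216 = 3·365 + 121, so a_1 = 3
365 = 3·121 + 2, so a_2 = 3
121 = 60·2 + 1, so a_3 = 60
2 = 2·1 + 0, so a_4 = 2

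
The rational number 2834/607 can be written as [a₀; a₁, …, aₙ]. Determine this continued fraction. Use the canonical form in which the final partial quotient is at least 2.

[4; 1, 2, 50, 4]

2834 = 4·607 + 406, so a_0 = 4
607 = 1·406 + 201, so a_1 = 1
406 = 2·201 + 4, so a_2 = 2
201 = 50·4 + 1, so a_3 = 50
4 = 4·1 + 0, so a_4 = 4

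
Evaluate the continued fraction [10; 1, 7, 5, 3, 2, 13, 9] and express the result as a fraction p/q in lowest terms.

401753/36933

Start with 9.
13 + 1/(9/1) = 13 + 1/9 = 118/9
2 + 1/(118/9) = 2 + 9/118 = 245/118
3 + 1/(245/118) = 3 + 118/245 = 853/245
5 + 1/(853/245) = 5 + 245/853 = 4510/853
7 + 1/(4510/853) = 7 + 853/4510 = 32423/4510
1 + 1/(32423/4510) = 1 + 4510/32423 = 36933/32423
10 + 1/(36933/32423) = 10 + 32423/36933 = 401753/36933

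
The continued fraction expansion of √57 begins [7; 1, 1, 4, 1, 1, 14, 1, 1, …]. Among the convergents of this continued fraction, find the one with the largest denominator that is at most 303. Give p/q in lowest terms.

2197/291

List convergents until the denominator exceeds the bound:
a_0 = 7: 7/1  (≤ bound)
a_1 = 1: 8/1  (≤ bound)
a_2 = 1: 15/2  (≤ bound)
a_3 = 4: 68/9  (≤ bound)
a_4 = 1: 83/11  (≤ bound)
a_5 = 1: 151/20  (≤ bound)
a_6 = 14: 2197/291  (≤ bound)
a_7 = 1: 2348/311  (> 303, stop)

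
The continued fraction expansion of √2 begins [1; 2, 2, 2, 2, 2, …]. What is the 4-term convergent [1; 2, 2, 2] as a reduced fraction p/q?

17/12

Work from the innermost term outward:
Start with 2.
2 + 1/(2/1) = 2 + 1/2 = 5/2
2 + 1/(5/2) = 2 + 2/5 = 12/5
1 + 1/(12/5) = 1 + 5/12 = 17/12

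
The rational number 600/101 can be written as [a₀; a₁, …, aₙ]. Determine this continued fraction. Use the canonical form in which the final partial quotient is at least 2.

⌊600/101⌋ = 5, remainder 95
⌊101/95⌋ = 1, remainder 6
⌊95/6⌋ = 15, remainder 5
⌊6/5⌋ = 1, remainder 1
⌊5/1⌋ = 5, remainder 0

[5; 1, 15, 1, 5]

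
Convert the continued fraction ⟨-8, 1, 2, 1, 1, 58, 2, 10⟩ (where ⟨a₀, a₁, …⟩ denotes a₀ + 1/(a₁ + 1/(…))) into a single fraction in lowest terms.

Start with 10.
2 + 1/(10/1) = 2 + 1/10 = 21/10
58 + 1/(21/10) = 58 + 10/21 = 1228/21
1 + 1/(1228/21) = 1 + 21/1228 = 1249/1228
1 + 1/(1249/1228) = 1 + 1228/1249 = 2477/1249
2 + 1/(2477/1249) = 2 + 1249/2477 = 6203/2477
1 + 1/(6203/2477) = 1 + 2477/6203 = 8680/6203
-8 + 1/(8680/6203) = -8 + 6203/8680 = -63237/8680

-63237/8680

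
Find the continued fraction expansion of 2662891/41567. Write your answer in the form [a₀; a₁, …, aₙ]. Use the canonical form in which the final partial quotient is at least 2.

[64; 15, 1, 31, 7, 2, 1, 3]

Run the Euclidean algorithm, recording each quotient:
2662891 = 64·41567 + 2603, so a_0 = 64
41567 = 15·2603 + 2522, so a_1 = 15
2603 = 1·2522 + 81, so a_2 = 1
2522 = 31·81 + 11, so a_3 = 31
81 = 7·11 + 4, so a_4 = 7
11 = 2·4 + 3, so a_5 = 2
4 = 1·3 + 1, so a_6 = 1
3 = 3·1 + 0, so a_7 = 3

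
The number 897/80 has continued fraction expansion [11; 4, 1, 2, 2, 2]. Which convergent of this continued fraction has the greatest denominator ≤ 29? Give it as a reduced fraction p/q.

157/14

a_0 = 11: 11/1  (≤ bound)
a_1 = 4: 45/4  (≤ bound)
a_2 = 1: 56/5  (≤ bound)
a_3 = 2: 157/14  (≤ bound)
a_4 = 2: 370/33  (> 29, stop)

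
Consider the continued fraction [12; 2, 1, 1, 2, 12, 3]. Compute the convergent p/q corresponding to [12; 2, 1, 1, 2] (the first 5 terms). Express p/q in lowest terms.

Build up convergents one term at a time:
a_0 = 12: 12/1
a_1 = 2: 25/2
a_2 = 1: 37/3
a_3 = 1: 62/5
a_4 = 2: 161/13

161/13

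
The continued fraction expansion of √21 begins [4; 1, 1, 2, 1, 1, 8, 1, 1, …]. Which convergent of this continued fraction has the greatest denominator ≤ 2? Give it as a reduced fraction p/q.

a_0 = 4: 4/1  (≤ bound)
a_1 = 1: 5/1  (≤ bound)
a_2 = 1: 9/2  (≤ bound)
a_3 = 2: 23/5  (> 2, stop)

9/2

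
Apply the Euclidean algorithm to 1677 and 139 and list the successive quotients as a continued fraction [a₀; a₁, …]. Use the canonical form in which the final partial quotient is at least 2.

[12; 15, 2, 4]

Run the Euclidean algorithm, recording each quotient:
⌊1677/139⌋ = 12, remainder 9
⌊139/9⌋ = 15, remainder 4
⌊9/4⌋ = 2, remainder 1
⌊4/1⌋ = 4, remainder 0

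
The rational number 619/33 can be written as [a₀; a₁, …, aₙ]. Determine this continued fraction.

619 ÷ 33 → quotient 18, remainder 25
33 ÷ 25 → quotient 1, remainder 8
25 ÷ 8 → quotient 3, remainder 1
8 ÷ 1 → quotient 8, remainder 0

[18; 1, 3, 8]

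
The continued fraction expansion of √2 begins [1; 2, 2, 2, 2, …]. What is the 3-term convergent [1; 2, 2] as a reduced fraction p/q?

7/5

Use the convergent recurrence hₖ = aₖ·hₖ₋₁ + hₖ₋₂ (and likewise for the denominators kₖ):
a_0 = 1: 1/1
a_1 = 2: 3/2
a_2 = 2: 7/5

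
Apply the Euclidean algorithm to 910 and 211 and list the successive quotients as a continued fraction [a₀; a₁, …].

[4; 3, 5, 13]

910 = 4·211 + 66, so a_0 = 4
211 = 3·66 + 13, so a_1 = 3
66 = 5·13 + 1, so a_2 = 5
13 = 13·1 + 0, so a_3 = 13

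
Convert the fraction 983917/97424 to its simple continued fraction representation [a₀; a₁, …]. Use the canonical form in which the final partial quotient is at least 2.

[10; 10, 14, 1, 3, 1, 11, 11]

⌊983917/97424⌋ = 10, remainder 9677
⌊97424/9677⌋ = 10, remainder 654
⌊9677/654⌋ = 14, remainder 521
⌊654/521⌋ = 1, remainder 133
⌊521/133⌋ = 3, remainder 122
⌊133/122⌋ = 1, remainder 11
⌊122/11⌋ = 11, remainder 1
⌊11/1⌋ = 11, remainder 0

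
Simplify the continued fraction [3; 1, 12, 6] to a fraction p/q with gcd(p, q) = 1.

Work from the innermost term outward:
Start with 6.
12 + 1/(6/1) = 12 + 1/6 = 73/6
1 + 1/(73/6) = 1 + 6/73 = 79/73
3 + 1/(79/73) = 3 + 73/79 = 310/79

310/79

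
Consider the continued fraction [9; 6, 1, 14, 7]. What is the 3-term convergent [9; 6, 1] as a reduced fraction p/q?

64/7

Start with 1.
6 + 1/(1/1) = 6 + 1/1 = 7/1
9 + 1/(7/1) = 9 + 1/7 = 64/7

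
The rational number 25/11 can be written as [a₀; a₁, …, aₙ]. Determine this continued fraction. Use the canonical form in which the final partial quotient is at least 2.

25 = 2·11 + 3, so a_0 = 2
11 = 3·3 + 2, so a_1 = 3
3 = 1·2 + 1, so a_2 = 1
2 = 2·1 + 0, so a_3 = 2

[2; 3, 1, 2]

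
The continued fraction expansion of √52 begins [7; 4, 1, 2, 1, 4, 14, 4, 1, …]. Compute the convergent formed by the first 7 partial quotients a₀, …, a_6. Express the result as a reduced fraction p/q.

9223/1279

a_0 = 7: 7/1
a_1 = 4: 29/4
a_2 = 1: 36/5
a_3 = 2: 101/14
a_4 = 1: 137/19
a_5 = 4: 649/90
a_6 = 14: 9223/1279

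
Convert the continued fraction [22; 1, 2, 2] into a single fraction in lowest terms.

159/7

Starting at the tail and folding back:
Start with 2.
2 + 1/(2/1) = 2 + 1/2 = 5/2
1 + 1/(5/2) = 1 + 2/5 = 7/5
22 + 1/(7/5) = 22 + 5/7 = 159/7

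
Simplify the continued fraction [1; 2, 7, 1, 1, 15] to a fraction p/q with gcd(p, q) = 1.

Compute successive convergents:
a_0 = 1: 1/1
a_1 = 2: 3/2
a_2 = 7: 22/15
a_3 = 1: 25/17
a_4 = 1: 47/32
a_5 = 15: 730/497

730/497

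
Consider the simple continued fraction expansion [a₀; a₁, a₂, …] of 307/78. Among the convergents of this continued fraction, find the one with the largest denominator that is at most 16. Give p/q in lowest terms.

63/16

a_0 = 3: 3/1  (≤ bound)
a_1 = 1: 4/1  (≤ bound)
a_2 = 14: 59/15  (≤ bound)
a_3 = 1: 63/16  (≤ bound)
a_4 = 1: 122/31  (> 16, stop)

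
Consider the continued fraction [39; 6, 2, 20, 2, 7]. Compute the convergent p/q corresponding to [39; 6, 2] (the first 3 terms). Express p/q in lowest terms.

509/13

Start with 2.
6 + 1/(2/1) = 6 + 1/2 = 13/2
39 + 1/(13/2) = 39 + 2/13 = 509/13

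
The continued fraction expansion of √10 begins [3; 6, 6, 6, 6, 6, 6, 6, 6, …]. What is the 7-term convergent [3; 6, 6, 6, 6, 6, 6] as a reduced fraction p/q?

168717/53353

Starting at the tail and folding back:
Start with 6.
6 + 1/(6/1) = 6 + 1/6 = 37/6
6 + 1/(37/6) = 6 + 6/37 = 228/37
6 + 1/(228/37) = 6 + 37/228 = 1405/228
6 + 1/(1405/228) = 6 + 228/1405 = 8658/1405
6 + 1/(8658/1405) = 6 + 1405/8658 = 53353/8658
3 + 1/(53353/8658) = 3 + 8658/53353 = 168717/53353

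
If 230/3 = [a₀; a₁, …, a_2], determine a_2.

2

230 = 76·3 + 2, so a_0 = 76
3 = 1·2 + 1, so a_1 = 1
2 = 2·1 + 0, so a_2 = 2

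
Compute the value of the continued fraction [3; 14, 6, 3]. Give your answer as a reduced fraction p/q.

Start with 3.
6 + 1/(3/1) = 6 + 1/3 = 19/3
14 + 1/(19/3) = 14 + 3/19 = 269/19
3 + 1/(269/19) = 3 + 19/269 = 826/269

826/269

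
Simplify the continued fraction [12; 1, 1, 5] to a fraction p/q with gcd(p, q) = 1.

Start with 5.
1 + 1/(5/1) = 1 + 1/5 = 6/5
1 + 1/(6/5) = 1 + 5/6 = 11/6
12 + 1/(11/6) = 12 + 6/11 = 138/11

138/11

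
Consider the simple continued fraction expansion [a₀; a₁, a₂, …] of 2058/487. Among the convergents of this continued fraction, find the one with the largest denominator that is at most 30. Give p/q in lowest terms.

93/22

List convergents until the denominator exceeds the bound:
a_0 = 4: 4/1  (≤ bound)
a_1 = 4: 17/4  (≤ bound)
a_2 = 2: 38/9  (≤ bound)
a_3 = 2: 93/22  (≤ bound)
a_4 = 1: 131/31  (> 30, stop)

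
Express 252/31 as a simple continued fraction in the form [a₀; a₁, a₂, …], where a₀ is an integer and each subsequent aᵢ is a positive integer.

252 ÷ 31 → quotient 8, remainder 4
31 ÷ 4 → quotient 7, remainder 3
4 ÷ 3 → quotient 1, remainder 1
3 ÷ 1 → quotient 3, remainder 0

[8; 7, 1, 3]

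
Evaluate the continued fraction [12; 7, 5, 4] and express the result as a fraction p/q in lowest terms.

Start with 4.
5 + 1/(4/1) = 5 + 1/4 = 21/4
7 + 1/(21/4) = 7 + 4/21 = 151/21
12 + 1/(151/21) = 12 + 21/151 = 1833/151

1833/151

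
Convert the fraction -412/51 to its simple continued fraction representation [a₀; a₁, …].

⌊-412/51⌋ = -9, remainder 47
⌊51/47⌋ = 1, remainder 4
⌊47/4⌋ = 11, remainder 3
⌊4/3⌋ = 1, remainder 1
⌊3/1⌋ = 3, remainder 0

[-9; 1, 11, 1, 3]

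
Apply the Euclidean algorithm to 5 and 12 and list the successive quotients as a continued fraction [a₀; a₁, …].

[0; 2, 2, 2]

⌊5/12⌋ = 0, remainder 5
⌊12/5⌋ = 2, remainder 2
⌊5/2⌋ = 2, remainder 1
⌊2/1⌋ = 2, remainder 0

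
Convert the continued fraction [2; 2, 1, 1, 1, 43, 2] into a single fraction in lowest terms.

Start with 2.
43 + 1/(2/1) = 43 + 1/2 = 87/2
1 + 1/(87/2) = 1 + 2/87 = 89/87
1 + 1/(89/87) = 1 + 87/89 = 176/89
1 + 1/(176/89) = 1 + 89/176 = 265/176
2 + 1/(265/176) = 2 + 176/265 = 706/265
2 + 1/(706/265) = 2 + 265/706 = 1677/706

1677/706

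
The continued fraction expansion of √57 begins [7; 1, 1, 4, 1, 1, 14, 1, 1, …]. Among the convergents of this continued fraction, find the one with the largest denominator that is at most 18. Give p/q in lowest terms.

List convergents until the denominator exceeds the bound:
a_0 = 7: 7/1  (≤ bound)
a_1 = 1: 8/1  (≤ bound)
a_2 = 1: 15/2  (≤ bound)
a_3 = 4: 68/9  (≤ bound)
a_4 = 1: 83/11  (≤ bound)
a_5 = 1: 151/20  (> 18, stop)

83/11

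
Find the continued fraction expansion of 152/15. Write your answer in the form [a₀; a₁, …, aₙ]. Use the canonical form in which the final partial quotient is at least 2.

152 = 10·15 + 2, so a_0 = 10
15 = 7·2 + 1, so a_1 = 7
2 = 2·1 + 0, so a_2 = 2

[10; 7, 2]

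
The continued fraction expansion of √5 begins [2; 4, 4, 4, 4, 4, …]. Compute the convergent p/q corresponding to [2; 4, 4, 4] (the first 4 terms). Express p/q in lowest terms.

a_0 = 2: 2/1
a_1 = 4: 9/4
a_2 = 4: 38/17
a_3 = 4: 161/72

161/72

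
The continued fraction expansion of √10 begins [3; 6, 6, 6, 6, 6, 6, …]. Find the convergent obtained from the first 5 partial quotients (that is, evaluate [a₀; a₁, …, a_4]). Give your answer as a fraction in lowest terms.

Build up convergents one term at a time:
a_0 = 3: 3/1
a_1 = 6: 19/6
a_2 = 6: 117/37
a_3 = 6: 721/228
a_4 = 6: 4443/1405

4443/1405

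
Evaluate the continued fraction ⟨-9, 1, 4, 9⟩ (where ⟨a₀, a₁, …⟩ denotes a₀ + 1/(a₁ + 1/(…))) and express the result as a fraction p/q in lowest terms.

Compute successive convergents:
a_0 = -9: -9/1
a_1 = 1: -8/1
a_2 = 4: -41/5
a_3 = 9: -377/46

-377/46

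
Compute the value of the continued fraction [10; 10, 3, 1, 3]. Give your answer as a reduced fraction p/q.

Compute successive convergents:
a_0 = 10: 10/1
a_1 = 10: 101/10
a_2 = 3: 313/31
a_3 = 1: 414/41
a_4 = 3: 1555/154

1555/154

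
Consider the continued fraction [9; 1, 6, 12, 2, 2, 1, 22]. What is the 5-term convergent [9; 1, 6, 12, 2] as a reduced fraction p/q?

1745/177

Start with 2.
12 + 1/(2/1) = 12 + 1/2 = 25/2
6 + 1/(25/2) = 6 + 2/25 = 152/25
1 + 1/(152/25) = 1 + 25/152 = 177/152
9 + 1/(177/152) = 9 + 152/177 = 1745/177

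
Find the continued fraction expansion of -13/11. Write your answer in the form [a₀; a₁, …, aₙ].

[-2; 1, 4, 2]

-13 ÷ 11 → quotient -2, remainder 9
11 ÷ 9 → quotient 1, remainder 2
9 ÷ 2 → quotient 4, remainder 1
2 ÷ 1 → quotient 2, remainder 0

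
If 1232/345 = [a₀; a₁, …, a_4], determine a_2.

1

Repeatedly divide and take the remainder:
1232 = 3·345 + 197, so a_0 = 3
345 = 1·197 + 148, so a_1 = 1
197 = 1·148 + 49, so a_2 = 1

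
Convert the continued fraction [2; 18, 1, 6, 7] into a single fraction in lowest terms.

Starting at the tail and folding back:
Start with 7.
6 + 1/(7/1) = 6 + 1/7 = 43/7
1 + 1/(43/7) = 1 + 7/43 = 50/43
18 + 1/(50/43) = 18 + 43/50 = 943/50
2 + 1/(943/50) = 2 + 50/943 = 1936/943

1936/943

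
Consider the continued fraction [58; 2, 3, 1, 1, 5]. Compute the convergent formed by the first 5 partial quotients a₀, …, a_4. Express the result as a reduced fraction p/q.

Start with 1.
1 + 1/(1/1) = 1 + 1/1 = 2/1
3 + 1/(2/1) = 3 + 1/2 = 7/2
2 + 1/(7/2) = 2 + 2/7 = 16/7
58 + 1/(16/7) = 58 + 7/16 = 935/16

935/16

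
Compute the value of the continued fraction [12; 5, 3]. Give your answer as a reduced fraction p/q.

Build up convergents one term at a time:
a_0 = 12: 12/1
a_1 = 5: 61/5
a_2 = 3: 195/16

195/16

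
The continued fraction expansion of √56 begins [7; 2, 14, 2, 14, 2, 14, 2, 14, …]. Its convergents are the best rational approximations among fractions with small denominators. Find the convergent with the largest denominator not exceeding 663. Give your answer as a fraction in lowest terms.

449/60

a_0 = 7: 7/1  (≤ bound)
a_1 = 2: 15/2  (≤ bound)
a_2 = 14: 217/29  (≤ bound)
a_3 = 2: 449/60  (≤ bound)
a_4 = 14: 6503/869  (> 663, stop)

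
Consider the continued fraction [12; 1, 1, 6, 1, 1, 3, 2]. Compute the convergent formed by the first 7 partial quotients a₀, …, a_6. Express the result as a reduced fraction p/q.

1241/99

Compute successive convergents:
a_0 = 12: 12/1
a_1 = 1: 13/1
a_2 = 1: 25/2
a_3 = 6: 163/13
a_4 = 1: 188/15
a_5 = 1: 351/28
a_6 = 3: 1241/99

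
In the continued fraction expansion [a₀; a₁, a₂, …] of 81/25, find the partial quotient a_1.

81 ÷ 25 → quotient 3, remainder 6
25 ÷ 6 → quotient 4, remainder 1

4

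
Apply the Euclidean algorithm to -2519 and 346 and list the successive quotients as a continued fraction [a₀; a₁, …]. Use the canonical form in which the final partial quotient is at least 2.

[-8; 1, 2, 1, 1, 3, 4, 3]

-2519 = -8·346 + 249, so a_0 = -8
346 = 1·249 + 97, so a_1 = 1
249 = 2·97 + 55, so a_2 = 2
97 = 1·55 + 42, so a_3 = 1
55 = 1·42 + 13, so a_4 = 1
42 = 3·13 + 3, so a_5 = 3
13 = 4·3 + 1, so a_6 = 4
3 = 3·1 + 0, so a_7 = 3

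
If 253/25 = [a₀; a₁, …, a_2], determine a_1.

Apply division with remainder until the remainder is 0:
253 ÷ 25 → quotient 10, remainder 3
25 ÷ 3 → quotient 8, remainder 1

8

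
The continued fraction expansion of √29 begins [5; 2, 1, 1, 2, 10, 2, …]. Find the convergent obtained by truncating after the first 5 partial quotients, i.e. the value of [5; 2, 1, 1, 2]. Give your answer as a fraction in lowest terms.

Build up convergents one term at a time:
a_0 = 5: 5/1
a_1 = 2: 11/2
a_2 = 1: 16/3
a_3 = 1: 27/5
a_4 = 2: 70/13

70/13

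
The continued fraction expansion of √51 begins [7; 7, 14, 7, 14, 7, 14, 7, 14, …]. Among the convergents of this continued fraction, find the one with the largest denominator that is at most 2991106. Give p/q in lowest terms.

7068593/989801

a_0 = 7: 7/1  (≤ bound)
a_1 = 7: 50/7  (≤ bound)
a_2 = 14: 707/99  (≤ bound)
a_3 = 7: 4999/700  (≤ bound)
a_4 = 14: 70693/9899  (≤ bound)
a_5 = 7: 499850/69993  (≤ bound)
a_6 = 14: 7068593/989801  (≤ bound)
a_7 = 7: 49980001/6998600  (> 2991106, stop)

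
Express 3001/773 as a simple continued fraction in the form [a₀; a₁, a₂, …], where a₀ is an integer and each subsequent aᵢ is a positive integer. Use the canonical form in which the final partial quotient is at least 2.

⌊3001/773⌋ = 3, remainder 682
⌊773/682⌋ = 1, remainder 91
⌊682/91⌋ = 7, remainder 45
⌊91/45⌋ = 2, remainder 1
⌊45/1⌋ = 45, remainder 0

[3; 1, 7, 2, 45]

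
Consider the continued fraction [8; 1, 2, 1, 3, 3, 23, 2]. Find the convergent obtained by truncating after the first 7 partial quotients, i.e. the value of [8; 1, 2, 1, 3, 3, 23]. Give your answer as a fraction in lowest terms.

9975/1142

Start with 23.
3 + 1/(23/1) = 3 + 1/23 = 70/23
3 + 1/(70/23) = 3 + 23/70 = 233/70
1 + 1/(233/70) = 1 + 70/233 = 303/233
2 + 1/(303/233) = 2 + 233/303 = 839/303
1 + 1/(839/303) = 1 + 303/839 = 1142/839
8 + 1/(1142/839) = 8 + 839/1142 = 9975/1142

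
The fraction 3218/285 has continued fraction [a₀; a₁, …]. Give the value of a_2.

2

3218 ÷ 285 → quotient 11, remainder 83
285 ÷ 83 → quotient 3, remainder 36
83 ÷ 36 → quotient 2, remainder 11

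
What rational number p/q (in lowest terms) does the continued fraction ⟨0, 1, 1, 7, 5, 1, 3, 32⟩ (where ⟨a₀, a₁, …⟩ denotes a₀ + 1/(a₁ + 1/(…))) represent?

Start with 32.
3 + 1/(32/1) = 3 + 1/32 = 97/32
1 + 1/(97/32) = 1 + 32/97 = 129/97
5 + 1/(129/97) = 5 + 97/129 = 742/129
7 + 1/(742/129) = 7 + 129/742 = 5323/742
1 + 1/(5323/742) = 1 + 742/5323 = 6065/5323
1 + 1/(6065/5323) = 1 + 5323/6065 = 11388/6065
0 + 1/(11388/6065) = 0 + 6065/11388 = 6065/11388

6065/11388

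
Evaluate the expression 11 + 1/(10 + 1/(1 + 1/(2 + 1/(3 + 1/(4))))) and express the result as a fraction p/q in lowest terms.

5103/460

Start with 4.
3 + 1/(4/1) = 3 + 1/4 = 13/4
2 + 1/(13/4) = 2 + 4/13 = 30/13
1 + 1/(30/13) = 1 + 13/30 = 43/30
10 + 1/(43/30) = 10 + 30/43 = 460/43
11 + 1/(460/43) = 11 + 43/460 = 5103/460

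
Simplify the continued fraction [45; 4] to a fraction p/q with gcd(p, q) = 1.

a_0 = 45: 45/1
a_1 = 4: 181/4

181/4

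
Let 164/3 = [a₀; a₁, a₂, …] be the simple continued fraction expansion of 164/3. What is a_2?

2

Apply division with remainder until the remainder is 0:
164 = 54·3 + 2, so a_0 = 54
3 = 1·2 + 1, so a_1 = 1
2 = 2·1 + 0, so a_2 = 2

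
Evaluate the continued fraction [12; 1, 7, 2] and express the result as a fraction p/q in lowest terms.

219/17

Compute successive convergents:
a_0 = 12: 12/1
a_1 = 1: 13/1
a_2 = 7: 103/8
a_3 = 2: 219/17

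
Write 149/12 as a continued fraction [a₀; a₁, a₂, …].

⌊149/12⌋ = 12, remainder 5
⌊12/5⌋ = 2, remainder 2
⌊5/2⌋ = 2, remainder 1
⌊2/1⌋ = 2, remainder 0

[12; 2, 2, 2]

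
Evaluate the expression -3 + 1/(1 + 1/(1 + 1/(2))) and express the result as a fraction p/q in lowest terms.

-12/5

Build up convergents one term at a time:
a_0 = -3: -3/1
a_1 = 1: -2/1
a_2 = 1: -5/2
a_3 = 2: -12/5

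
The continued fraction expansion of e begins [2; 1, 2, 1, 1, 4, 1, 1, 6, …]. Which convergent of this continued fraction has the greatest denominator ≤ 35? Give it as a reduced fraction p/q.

List convergents until the denominator exceeds the bound:
a_0 = 2: 2/1  (≤ bound)
a_1 = 1: 3/1  (≤ bound)
a_2 = 2: 8/3  (≤ bound)
a_3 = 1: 11/4  (≤ bound)
a_4 = 1: 19/7  (≤ bound)
a_5 = 4: 87/32  (≤ bound)
a_6 = 1: 106/39  (> 35, stop)

87/32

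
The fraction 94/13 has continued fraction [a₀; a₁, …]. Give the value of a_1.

4

94 ÷ 13 → quotient 7, remainder 3
13 ÷ 3 → quotient 4, remainder 1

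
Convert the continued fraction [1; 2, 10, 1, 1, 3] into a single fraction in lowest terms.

Collapse the nested fraction from the inside out:
Start with 3.
1 + 1/(3/1) = 1 + 1/3 = 4/3
1 + 1/(4/3) = 1 + 3/4 = 7/4
10 + 1/(7/4) = 10 + 4/7 = 74/7
2 + 1/(74/7) = 2 + 7/74 = 155/74
1 + 1/(155/74) = 1 + 74/155 = 229/155

229/155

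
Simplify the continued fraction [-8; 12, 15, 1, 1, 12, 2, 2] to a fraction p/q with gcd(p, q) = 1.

a_0 = -8: -8/1
a_1 = 12: -95/12
a_2 = 15: -1433/181
a_3 = 1: -1528/193
a_4 = 1: -2961/374
a_5 = 12: -37060/4681
a_6 = 2: -77081/9736
a_7 = 2: -191222/24153

-191222/24153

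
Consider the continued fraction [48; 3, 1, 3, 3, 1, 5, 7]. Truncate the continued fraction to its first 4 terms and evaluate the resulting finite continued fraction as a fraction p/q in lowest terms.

Start with 3.
1 + 1/(3/1) = 1 + 1/3 = 4/3
3 + 1/(4/3) = 3 + 3/4 = 15/4
48 + 1/(15/4) = 48 + 4/15 = 724/15

724/15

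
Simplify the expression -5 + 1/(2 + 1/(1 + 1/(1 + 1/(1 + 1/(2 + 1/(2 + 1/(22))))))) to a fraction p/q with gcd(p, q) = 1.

-5179/1121

Start with 22.
2 + 1/(22/1) = 2 + 1/22 = 45/22
2 + 1/(45/22) = 2 + 22/45 = 112/45
1 + 1/(112/45) = 1 + 45/112 = 157/112
1 + 1/(157/112) = 1 + 112/157 = 269/157
1 + 1/(269/157) = 1 + 157/269 = 426/269
2 + 1/(426/269) = 2 + 269/426 = 1121/426
-5 + 1/(1121/426) = -5 + 426/1121 = -5179/1121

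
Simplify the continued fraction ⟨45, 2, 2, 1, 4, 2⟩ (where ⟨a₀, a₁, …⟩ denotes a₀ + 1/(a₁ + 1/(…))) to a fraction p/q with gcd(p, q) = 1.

3316/73

Compute successive convergents:
a_0 = 45: 45/1
a_1 = 2: 91/2
a_2 = 2: 227/5
a_3 = 1: 318/7
a_4 = 4: 1499/33
a_5 = 2: 3316/73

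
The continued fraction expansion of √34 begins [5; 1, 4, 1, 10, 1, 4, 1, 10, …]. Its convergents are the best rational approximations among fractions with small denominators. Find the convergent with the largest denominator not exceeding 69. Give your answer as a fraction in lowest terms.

a_0 = 5: 5/1  (≤ bound)
a_1 = 1: 6/1  (≤ bound)
a_2 = 4: 29/5  (≤ bound)
a_3 = 1: 35/6  (≤ bound)
a_4 = 10: 379/65  (≤ bound)
a_5 = 1: 414/71  (> 69, stop)

379/65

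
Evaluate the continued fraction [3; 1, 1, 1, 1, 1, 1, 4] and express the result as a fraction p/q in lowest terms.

Compute successive convergents:
a_0 = 3: 3/1
a_1 = 1: 4/1
a_2 = 1: 7/2
a_3 = 1: 11/3
a_4 = 1: 18/5
a_5 = 1: 29/8
a_6 = 1: 47/13
a_7 = 4: 217/60

217/60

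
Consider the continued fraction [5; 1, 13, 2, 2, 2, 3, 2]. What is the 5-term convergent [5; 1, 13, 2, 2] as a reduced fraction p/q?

Use the convergent recurrence hₖ = aₖ·hₖ₋₁ + hₖ₋₂ (and likewise for the denominators kₖ):
a_0 = 5: 5/1
a_1 = 1: 6/1
a_2 = 13: 83/14
a_3 = 2: 172/29
a_4 = 2: 427/72

427/72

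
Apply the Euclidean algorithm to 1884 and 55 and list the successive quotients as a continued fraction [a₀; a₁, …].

[34; 3, 1, 13]

1884 ÷ 55 → quotient 34, remainder 14
55 ÷ 14 → quotient 3, remainder 13
14 ÷ 13 → quotient 1, remainder 1
13 ÷ 1 → quotient 13, remainder 0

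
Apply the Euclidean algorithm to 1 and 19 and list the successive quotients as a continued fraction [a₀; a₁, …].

[0; 19]

1 = 0·19 + 1, so a_0 = 0
19 = 19·1 + 0, so a_1 = 19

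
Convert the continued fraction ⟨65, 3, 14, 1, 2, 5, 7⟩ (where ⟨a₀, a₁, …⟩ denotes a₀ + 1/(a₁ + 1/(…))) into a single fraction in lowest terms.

338519/5182

a_0 = 65: 65/1
a_1 = 3: 196/3
a_2 = 14: 2809/43
a_3 = 1: 3005/46
a_4 = 2: 8819/135
a_5 = 5: 47100/721
a_6 = 7: 338519/5182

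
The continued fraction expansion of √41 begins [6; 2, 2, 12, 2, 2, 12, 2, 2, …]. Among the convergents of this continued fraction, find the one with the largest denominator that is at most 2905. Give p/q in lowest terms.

a_0 = 6: 6/1  (≤ bound)
a_1 = 2: 13/2  (≤ bound)
a_2 = 2: 32/5  (≤ bound)
a_3 = 12: 397/62  (≤ bound)
a_4 = 2: 826/129  (≤ bound)
a_5 = 2: 2049/320  (≤ bound)
a_6 = 12: 25414/3969  (> 2905, stop)

2049/320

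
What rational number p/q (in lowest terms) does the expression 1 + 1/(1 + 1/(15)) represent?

Start with 15.
1 + 1/(15/1) = 1 + 1/15 = 16/15
1 + 1/(16/15) = 1 + 15/16 = 31/16

31/16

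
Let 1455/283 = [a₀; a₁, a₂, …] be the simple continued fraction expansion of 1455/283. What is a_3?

⌊1455/283⌋ = 5, remainder 40
⌊283/40⌋ = 7, remainder 3
⌊40/3⌋ = 13, remainder 1
⌊3/1⌋ = 3, remainder 0

3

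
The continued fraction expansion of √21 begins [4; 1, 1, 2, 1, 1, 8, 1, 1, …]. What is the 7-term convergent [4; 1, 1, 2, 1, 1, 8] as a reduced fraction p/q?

a_0 = 4: 4/1
a_1 = 1: 5/1
a_2 = 1: 9/2
a_3 = 2: 23/5
a_4 = 1: 32/7
a_5 = 1: 55/12
a_6 = 8: 472/103

472/103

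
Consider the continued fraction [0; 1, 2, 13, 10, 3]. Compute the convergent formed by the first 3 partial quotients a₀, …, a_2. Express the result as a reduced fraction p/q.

Start with 2.
1 + 1/(2/1) = 1 + 1/2 = 3/2
0 + 1/(3/2) = 0 + 2/3 = 2/3

2/3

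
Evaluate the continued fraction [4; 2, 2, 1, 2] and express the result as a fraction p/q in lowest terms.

Work from the innermost term outward:
Start with 2.
1 + 1/(2/1) = 1 + 1/2 = 3/2
2 + 1/(3/2) = 2 + 2/3 = 8/3
2 + 1/(8/3) = 2 + 3/8 = 19/8
4 + 1/(19/8) = 4 + 8/19 = 84/19

84/19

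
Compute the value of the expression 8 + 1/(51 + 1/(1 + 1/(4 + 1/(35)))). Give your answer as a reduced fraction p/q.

Start with 35.
4 + 1/(35/1) = 4 + 1/35 = 141/35
1 + 1/(141/35) = 1 + 35/141 = 176/141
51 + 1/(176/141) = 51 + 141/176 = 9117/176
8 + 1/(9117/176) = 8 + 176/9117 = 73112/9117

73112/9117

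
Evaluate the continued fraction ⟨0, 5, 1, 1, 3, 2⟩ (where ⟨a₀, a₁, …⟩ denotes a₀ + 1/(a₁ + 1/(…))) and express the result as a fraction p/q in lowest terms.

Start with 2.
3 + 1/(2/1) = 3 + 1/2 = 7/2
1 + 1/(7/2) = 1 + 2/7 = 9/7
1 + 1/(9/7) = 1 + 7/9 = 16/9
5 + 1/(16/9) = 5 + 9/16 = 89/16
0 + 1/(89/16) = 0 + 16/89 = 16/89

16/89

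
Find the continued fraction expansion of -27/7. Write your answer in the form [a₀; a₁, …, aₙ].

Repeatedly divide and take the remainder:
⌊-27/7⌋ = -4, remainder 1
⌊7/1⌋ = 7, remainder 0

[-4; 7]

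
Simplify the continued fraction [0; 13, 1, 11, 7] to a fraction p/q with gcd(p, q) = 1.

Build up convergents one term at a time:
a_0 = 0: 0/1
a_1 = 13: 1/13
a_2 = 1: 1/14
a_3 = 11: 12/167
a_4 = 7: 85/1183

85/1183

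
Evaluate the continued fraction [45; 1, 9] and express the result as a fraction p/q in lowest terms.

a_0 = 45: 45/1
a_1 = 1: 46/1
a_2 = 9: 459/10

459/10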